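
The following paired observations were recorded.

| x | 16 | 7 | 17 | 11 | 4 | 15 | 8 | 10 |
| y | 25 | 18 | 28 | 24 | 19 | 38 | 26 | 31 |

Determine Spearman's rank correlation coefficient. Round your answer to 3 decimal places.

0.571

Rank x: 7, 2, 8, 5, 1, 6, 3, 4
Rank y: 4, 1, 6, 3, 2, 8, 5, 7
d = rank(x) − rank(y): 3, 1, 2, 2, -1, -2, -2, -3; Σd² = 36
ρ = 1 − 6Σd² / [n(n²−1)] = 1 − 6×36 / (8×63) = 1 − 216/504 ≈ 0.571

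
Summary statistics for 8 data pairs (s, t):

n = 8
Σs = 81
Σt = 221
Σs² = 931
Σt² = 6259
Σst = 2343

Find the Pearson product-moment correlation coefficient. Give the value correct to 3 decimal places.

r = (nΣst − ΣsΣt) / √[(nΣs² − (Σs)²)(nΣt² − (Σt)²)]
Numerator: 8×2343 − 81×221 = 843
Denominator: √[(7448 − 6561)(50072 − 48841)] = √[887 × 1231] = 1044.9388
r = 843 / 1044.9388 ≈ 0.807

0.807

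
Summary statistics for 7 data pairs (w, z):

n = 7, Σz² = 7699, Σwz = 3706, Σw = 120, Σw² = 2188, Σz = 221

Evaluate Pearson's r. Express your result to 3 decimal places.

-0.269

r = (nΣwz − ΣwΣz) / √[(nΣw² − (Σw)²)(nΣz² − (Σz)²)]
Numerator: 7×3706 − 120×221 = -578
Denominator: √[(15316 − 14400)(53893 − 48841)] = √[916 × 5052] = 2151.1932
r = -578 / 2151.1932 ≈ -0.269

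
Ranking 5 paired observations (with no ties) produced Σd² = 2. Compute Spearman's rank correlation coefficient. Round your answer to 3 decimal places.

ρ = 1 − 6Σd² / [n(n²−1)] = 1 − 6×2 / (5×24)
  = 1 − 12/120 = 1 − 0.1000 ≈ 0.900

0.900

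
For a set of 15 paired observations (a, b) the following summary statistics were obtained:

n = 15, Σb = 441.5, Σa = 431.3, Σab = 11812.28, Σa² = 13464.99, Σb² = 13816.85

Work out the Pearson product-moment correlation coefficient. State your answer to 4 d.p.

-0.9436

r = (nΣab − ΣaΣb) / √[(nΣa² − (Σa)²)(nΣb² − (Σb)²)]
Numerator: 15×11812.28 − 431.3×441.5 = -13234.75
Denominator: √[(201974.85 − 186019.69)(207252.75 − 194922.25)] = √[15955.16 × 12330.5] = 14026.2290
r = -13234.75 / 14026.2290 ≈ -0.9436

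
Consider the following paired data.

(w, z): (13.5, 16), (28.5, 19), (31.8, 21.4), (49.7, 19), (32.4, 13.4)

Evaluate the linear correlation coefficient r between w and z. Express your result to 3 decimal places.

n = 5, Σw = 155.9, Σz = 88.8, Σw² = 5525.59, Σz² = 1615.52, Σwz = 2816.48
nΣwz − ΣwΣz = 14082.4 − 13843.92 = 238.48
nΣw² − (Σw)² = 27627.95 − 24304.81 = 3323.14; nΣz² − (Σz)² = 8077.6 − 7885.44 = 192.16
r = 238.48 / √(3323.14 × 192.16) = 238.48 / 799.1086 ≈ 0.298

0.298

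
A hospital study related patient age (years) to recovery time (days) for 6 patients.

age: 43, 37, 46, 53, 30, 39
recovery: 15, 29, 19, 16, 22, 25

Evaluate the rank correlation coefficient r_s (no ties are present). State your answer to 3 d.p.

-0.657

Rank age: 4, 2, 5, 6, 1, 3
Rank recovery: 1, 6, 3, 2, 4, 5
d = rank(age) − rank(recovery): 3, -4, 2, 4, -3, -2; Σd² = 58
ρ = 1 − 6Σd² / [n(n²−1)] = 1 − 6×58 / (6×35) = 1 − 348/210 ≈ -0.657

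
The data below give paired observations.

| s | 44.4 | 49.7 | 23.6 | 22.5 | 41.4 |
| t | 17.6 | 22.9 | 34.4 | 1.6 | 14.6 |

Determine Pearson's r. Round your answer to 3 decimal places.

n = 5, Σs = 181.6, Σt = 91.1, Σs² = 7218.62, Σt² = 2233.25, Σst = 3371.85
nΣst − ΣsΣt = 16859.25 − 16543.76 = 315.49
nΣs² − (Σs)² = 36093.1 − 32978.56 = 3114.54; nΣt² − (Σt)² = 11166.25 − 8299.21 = 2867.04
r = 315.49 / √(3114.54 × 2867.04) = 315.49 / 2988.2287 ≈ 0.106

0.106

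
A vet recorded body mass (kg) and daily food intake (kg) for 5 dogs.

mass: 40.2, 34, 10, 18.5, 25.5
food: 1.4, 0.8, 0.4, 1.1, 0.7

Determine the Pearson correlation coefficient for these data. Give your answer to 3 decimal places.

n = 5, Σx = 128.2, Σy = 4.4, Σx² = 3864.54, Σy² = 4.46, Σxy = 125.68
nΣxy − ΣxΣy = 628.4 − 564.08 = 64.32
nΣx² − (Σx)² = 19322.7 − 16435.24 = 2887.46; nΣy² − (Σy)² = 22.3 − 19.36 = 2.94
r = 64.32 / √(2887.46 × 2.94) = 64.32 / 92.1365 ≈ 0.698

0.698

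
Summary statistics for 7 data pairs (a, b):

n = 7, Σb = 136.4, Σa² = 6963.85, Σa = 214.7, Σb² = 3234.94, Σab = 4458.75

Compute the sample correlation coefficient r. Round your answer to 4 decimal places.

0.5886

r = (nΣab − ΣaΣb) / √[(nΣa² − (Σa)²)(nΣb² − (Σb)²)]
Numerator: 7×4458.75 − 214.7×136.4 = 1926.17
Denominator: √[(48746.95 − 46096.09)(22644.58 − 18604.96)] = √[2650.86 × 4039.62] = 3272.3794
r = 1926.17 / 3272.3794 ≈ 0.5886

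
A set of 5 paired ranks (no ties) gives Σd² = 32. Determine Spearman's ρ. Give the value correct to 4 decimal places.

-0.6000

ρ = 1 − 6Σd² / [n(n²−1)] = 1 − 6×32 / (5×24)
  = 1 − 192/120 = 1 − 1.60000 ≈ -0.6000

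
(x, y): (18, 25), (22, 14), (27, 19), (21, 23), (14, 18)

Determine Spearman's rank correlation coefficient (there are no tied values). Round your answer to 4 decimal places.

Rank x: 2, 4, 5, 3, 1
Rank y: 5, 1, 3, 4, 2
d = rank(x) − rank(y): -3, 3, 2, -1, -1; Σd² = 24
ρ = 1 − 6Σd² / [n(n²−1)] = 1 − 6×24 / (5×24) = 1 − 144/120 ≈ -0.2000

-0.2000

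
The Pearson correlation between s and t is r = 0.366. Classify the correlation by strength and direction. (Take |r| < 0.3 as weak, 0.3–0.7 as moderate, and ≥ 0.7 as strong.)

moderate positive

r = 0.366 > 0 so the relationship is positive.
|r| = 0.366, which falls in the moderate range.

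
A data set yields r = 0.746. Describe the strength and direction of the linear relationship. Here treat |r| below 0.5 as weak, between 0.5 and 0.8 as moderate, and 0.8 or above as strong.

moderate positive

r = 0.746 > 0 so the relationship is positive.
|r| = 0.746, which falls in the moderate range.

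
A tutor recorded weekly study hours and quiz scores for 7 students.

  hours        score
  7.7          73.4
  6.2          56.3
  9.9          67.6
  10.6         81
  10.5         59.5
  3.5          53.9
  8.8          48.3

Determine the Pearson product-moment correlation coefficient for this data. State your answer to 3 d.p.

0.469

n = 7, Σx = 57.2, Σy = 440, Σx² = 508.04, Σy² = 28466.36, Σxy = 3680.52
nΣxy − ΣxΣy = 25763.64 − 25168 = 595.64
nΣx² − (Σx)² = 3556.28 − 3271.84 = 284.44; nΣy² − (Σy)² = 199264.52 − 193600 = 5664.52
r = 595.64 / √(284.44 × 5664.52) = 595.64 / 1269.3369 ≈ 0.469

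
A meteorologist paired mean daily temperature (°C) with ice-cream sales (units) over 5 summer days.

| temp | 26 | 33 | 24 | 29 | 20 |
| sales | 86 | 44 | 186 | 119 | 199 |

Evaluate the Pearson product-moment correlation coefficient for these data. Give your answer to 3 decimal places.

n = 5, Σx = 132, Σy = 634, Σx² = 3582, Σy² = 97690, Σxy = 15583
nΣxy − ΣxΣy = 77915 − 83688 = -5773
nΣx² − (Σx)² = 17910 − 17424 = 486; nΣy² − (Σy)² = 488450 − 401956 = 86494
r = -5773 / √(486 × 86494) = -5773 / 6483.5240 ≈ -0.890

-0.890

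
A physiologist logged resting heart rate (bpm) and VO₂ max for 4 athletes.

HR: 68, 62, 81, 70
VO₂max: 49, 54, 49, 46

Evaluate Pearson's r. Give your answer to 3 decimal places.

n = 4, Σx = 281, Σy = 198, Σx² = 19929, Σy² = 9834, Σxy = 13869
nΣxy − ΣxΣy = 55476 − 55638 = -162
nΣx² − (Σx)² = 79716 − 78961 = 755; nΣy² − (Σy)² = 39336 − 39204 = 132
r = -162 / √(755 × 132) = -162 / 315.6897 ≈ -0.513

-0.513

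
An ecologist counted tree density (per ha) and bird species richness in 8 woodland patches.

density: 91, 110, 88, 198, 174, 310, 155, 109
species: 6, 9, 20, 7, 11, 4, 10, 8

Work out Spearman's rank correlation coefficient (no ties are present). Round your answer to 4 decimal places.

-0.4048

Rank density: 2, 4, 1, 7, 6, 8, 5, 3
Rank species: 2, 5, 8, 3, 7, 1, 6, 4
d = rank(density) − rank(species): 0, -1, -7, 4, -1, 7, -1, -1; Σd² = 118
ρ = 1 − 6Σd² / [n(n²−1)] = 1 − 6×118 / (8×63) = 1 − 708/504 ≈ -0.4048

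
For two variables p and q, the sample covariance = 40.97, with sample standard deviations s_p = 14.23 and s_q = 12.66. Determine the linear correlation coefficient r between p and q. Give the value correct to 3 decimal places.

r = Cov(p,q) / (s_p · s_q) = 40.97 / (14.23 × 12.66)
  = 40.97 / 180.1518 ≈ 0.227

0.227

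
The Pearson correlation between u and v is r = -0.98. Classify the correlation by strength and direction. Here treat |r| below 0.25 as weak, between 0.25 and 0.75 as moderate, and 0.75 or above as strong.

strong negative

r = -0.98 < 0 so the relationship is negative.
|r| = 0.98, which falls in the strong range.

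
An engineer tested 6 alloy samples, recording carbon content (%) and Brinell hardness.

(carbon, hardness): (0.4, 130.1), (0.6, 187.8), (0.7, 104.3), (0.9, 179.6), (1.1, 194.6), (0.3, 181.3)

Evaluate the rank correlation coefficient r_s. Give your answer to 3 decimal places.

Rank carbon: 2, 3, 4, 5, 6, 1
Rank hardness: 2, 5, 1, 3, 6, 4
d = rank(carbon) − rank(hardness): 0, -2, 3, 2, 0, -3; Σd² = 26
ρ = 1 − 6Σd² / [n(n²−1)] = 1 − 6×26 / (6×35) = 1 − 156/210 ≈ 0.257

0.257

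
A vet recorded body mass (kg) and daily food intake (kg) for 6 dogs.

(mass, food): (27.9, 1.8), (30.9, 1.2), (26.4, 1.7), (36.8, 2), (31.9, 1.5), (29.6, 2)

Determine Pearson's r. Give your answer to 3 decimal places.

0.156

n = 6, Σx = 183.5, Σy = 10.2, Σx² = 5678.19, Σy² = 17.82, Σxy = 312.83
nΣxy − ΣxΣy = 1876.98 − 1871.7 = 5.28
nΣx² − (Σx)² = 34069.14 − 33672.25 = 396.89; nΣy² − (Σy)² = 106.92 − 104.04 = 2.88
r = 5.28 / √(396.89 × 2.88) = 5.28 / 33.8089 ≈ 0.156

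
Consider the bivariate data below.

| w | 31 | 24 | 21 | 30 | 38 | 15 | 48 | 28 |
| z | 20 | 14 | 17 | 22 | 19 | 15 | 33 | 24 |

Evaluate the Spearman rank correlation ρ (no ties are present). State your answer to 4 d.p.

Rank w: 6, 3, 2, 5, 7, 1, 8, 4
Rank z: 5, 1, 3, 6, 4, 2, 8, 7
d = rank(w) − rank(z): 1, 2, -1, -1, 3, -1, 0, -3; Σd² = 26
ρ = 1 − 6Σd² / [n(n²−1)] = 1 − 6×26 / (8×63) = 1 − 156/504 ≈ 0.6905

0.6905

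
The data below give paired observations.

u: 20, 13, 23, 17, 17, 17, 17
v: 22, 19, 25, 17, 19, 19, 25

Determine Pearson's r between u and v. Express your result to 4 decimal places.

0.6041

n = 7, Σu = 124, Σv = 146, Σu² = 2254, Σv² = 3106, Σuv = 2622
nΣuv − ΣuΣv = 18354 − 18104 = 250
nΣu² − (Σu)² = 15778 − 15376 = 402; nΣv² − (Σv)² = 21742 − 21316 = 426
r = 250 / √(402 × 426) = 250 / 413.8261 ≈ 0.6041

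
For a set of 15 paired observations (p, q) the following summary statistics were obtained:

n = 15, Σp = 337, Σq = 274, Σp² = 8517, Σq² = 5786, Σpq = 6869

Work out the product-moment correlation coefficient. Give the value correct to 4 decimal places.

0.8298

r = (nΣpq − ΣpΣq) / √[(nΣp² − (Σp)²)(nΣq² − (Σq)²)]
Numerator: 15×6869 − 337×274 = 10697
Denominator: √[(127755 − 113569)(86790 − 75076)] = √[14186 × 11714] = 12890.8807
r = 10697 / 12890.8807 ≈ 0.8298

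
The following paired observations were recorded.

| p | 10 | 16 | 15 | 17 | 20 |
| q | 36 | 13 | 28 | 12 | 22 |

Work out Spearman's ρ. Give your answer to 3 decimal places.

-0.700

Rank p: 1, 3, 2, 4, 5
Rank q: 5, 2, 4, 1, 3
d = rank(p) − rank(q): -4, 1, -2, 3, 2; Σd² = 34
ρ = 1 − 6Σd² / [n(n²−1)] = 1 − 6×34 / (5×24) = 1 − 204/120 ≈ -0.700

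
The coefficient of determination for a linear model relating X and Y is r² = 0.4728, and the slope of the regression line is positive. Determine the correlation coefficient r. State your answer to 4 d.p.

|r| = √0.4728 = 0.6876
The association is positive, so r = 0.6876.

0.6876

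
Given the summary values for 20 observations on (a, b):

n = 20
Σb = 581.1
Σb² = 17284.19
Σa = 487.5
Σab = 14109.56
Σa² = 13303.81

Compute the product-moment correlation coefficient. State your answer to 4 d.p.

-0.0726

r = (nΣab − ΣaΣb) / √[(nΣa² − (Σa)²)(nΣb² − (Σb)²)]
Numerator: 20×14109.56 − 487.5×581.1 = -1095.05
Denominator: √[(266076.2 − 237656.25)(345683.8 − 337677.21)] = √[28419.95 × 8006.59] = 15084.6574
r = -1095.05 / 15084.6574 ≈ -0.0726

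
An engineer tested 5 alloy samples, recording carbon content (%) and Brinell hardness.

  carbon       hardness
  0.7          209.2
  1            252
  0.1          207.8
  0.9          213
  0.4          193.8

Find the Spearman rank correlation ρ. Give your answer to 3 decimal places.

Rank carbon: 3, 5, 1, 4, 2
Rank hardness: 3, 5, 2, 4, 1
d = rank(carbon) − rank(hardness): 0, 0, -1, 0, 1; Σd² = 2
ρ = 1 − 6Σd² / [n(n²−1)] = 1 − 6×2 / (5×24) = 1 − 12/120 ≈ 0.900

0.900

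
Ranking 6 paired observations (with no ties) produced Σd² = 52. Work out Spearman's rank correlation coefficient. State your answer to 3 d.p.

ρ = 1 − 6Σd² / [n(n²−1)] = 1 − 6×52 / (6×35)
  = 1 − 312/210 = 1 − 1.4857 ≈ -0.486

-0.486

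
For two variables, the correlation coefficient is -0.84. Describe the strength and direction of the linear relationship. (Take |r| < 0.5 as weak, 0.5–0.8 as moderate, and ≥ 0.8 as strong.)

strong negative

r = -0.84 < 0 so the relationship is negative.
|r| = 0.84, which falls in the strong range.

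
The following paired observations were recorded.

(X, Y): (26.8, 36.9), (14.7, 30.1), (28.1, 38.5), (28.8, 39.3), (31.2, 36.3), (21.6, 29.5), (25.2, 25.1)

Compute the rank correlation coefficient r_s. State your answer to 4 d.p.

0.6429

Rank X: 4, 1, 5, 6, 7, 2, 3
Rank Y: 5, 3, 6, 7, 4, 2, 1
d = rank(X) − rank(Y): -1, -2, -1, -1, 3, 0, 2; Σd² = 20
ρ = 1 − 6Σd² / [n(n²−1)] = 1 − 6×20 / (7×48) = 1 − 120/336 ≈ 0.6429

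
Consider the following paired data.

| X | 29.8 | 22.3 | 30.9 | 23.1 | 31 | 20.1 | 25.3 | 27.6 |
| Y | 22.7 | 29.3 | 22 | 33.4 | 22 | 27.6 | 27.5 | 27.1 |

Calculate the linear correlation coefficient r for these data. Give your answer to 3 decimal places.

-0.811

n = 8, ΣX = 210.1, ΣY = 211.6, ΣX² = 5640.61, ΣY² = 5709.76, ΣXY = 5461.66
nΣXY − ΣXΣY = 43693.28 − 44457.16 = -763.88
nΣX² − (ΣX)² = 45124.88 − 44142.01 = 982.87; nΣY² − (ΣY)² = 45678.08 − 44774.56 = 903.52
r = -763.88 / √(982.87 × 903.52) = -763.88 / 942.3602 ≈ -0.811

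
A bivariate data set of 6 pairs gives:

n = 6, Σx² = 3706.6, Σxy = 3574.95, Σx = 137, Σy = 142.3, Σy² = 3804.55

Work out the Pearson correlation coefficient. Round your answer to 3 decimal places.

r = (nΣxy − ΣxΣy) / √[(nΣx² − (Σx)²)(nΣy² − (Σy)²)]
Numerator: 6×3574.95 − 137×142.3 = 1954.6
Denominator: √[(22239.6 − 18769)(22827.3 − 20249.29)] = √[3470.6 × 2578.01] = 2991.1940
r = 1954.6 / 2991.1940 ≈ 0.653

0.653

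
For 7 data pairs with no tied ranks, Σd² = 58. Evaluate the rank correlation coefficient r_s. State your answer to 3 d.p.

ρ = 1 − 6Σd² / [n(n²−1)] = 1 − 6×58 / (7×48)
  = 1 − 348/336 = 1 − 1.0357 ≈ -0.036

-0.036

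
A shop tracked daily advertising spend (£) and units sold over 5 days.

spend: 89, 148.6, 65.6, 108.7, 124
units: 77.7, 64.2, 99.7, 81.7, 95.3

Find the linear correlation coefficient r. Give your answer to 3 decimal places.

n = 5, Σx = 535.9, Σy = 418.6, Σx² = 61498.01, Σy² = 35856, Σxy = 43693.73
nΣxy − ΣxΣy = 218468.65 − 224327.74 = -5859.09
nΣx² − (Σx)² = 307490.05 − 287188.81 = 20301.24; nΣy² − (Σy)² = 179280 − 175225.96 = 4054.04
r = -5859.09 / √(20301.24 × 4054.04) = -5859.09 / 9072.0471 ≈ -0.646

-0.646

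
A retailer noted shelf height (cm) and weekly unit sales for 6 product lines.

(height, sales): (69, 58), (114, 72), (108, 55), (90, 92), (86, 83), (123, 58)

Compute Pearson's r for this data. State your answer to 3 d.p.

-0.261

n = 6, Σx = 590, Σy = 418, Σx² = 60046, Σy² = 30290, Σxy = 40702
nΣxy − ΣxΣy = 244212 − 246620 = -2408
nΣx² − (Σx)² = 360276 − 348100 = 12176; nΣy² − (Σy)² = 181740 − 174724 = 7016
r = -2408 / √(12176 × 7016) = -2408 / 9242.6628 ≈ -0.261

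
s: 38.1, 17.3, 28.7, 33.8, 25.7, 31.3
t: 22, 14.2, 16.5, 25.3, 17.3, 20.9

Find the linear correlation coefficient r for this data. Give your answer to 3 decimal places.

0.843

n = 6, Σs = 174.9, Σt = 116.2, Σs² = 5357.21, Σt² = 2334.08, Σst = 3511.33
nΣst − ΣsΣt = 21067.98 − 20323.38 = 744.6
nΣs² − (Σs)² = 32143.26 − 30590.01 = 1553.25; nΣt² − (Σt)² = 14004.48 − 13502.44 = 502.04
r = 744.6 / √(1553.25 × 502.04) = 744.6 / 883.0592 ≈ 0.843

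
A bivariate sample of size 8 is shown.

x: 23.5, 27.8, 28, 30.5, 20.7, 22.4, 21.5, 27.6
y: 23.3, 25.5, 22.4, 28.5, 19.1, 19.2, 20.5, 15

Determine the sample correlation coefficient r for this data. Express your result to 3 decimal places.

n = 8, Σx = 202, Σy = 173.5, Σx² = 5193.6, Σy² = 3885.85, Σxy = 4433.1
nΣxy − ΣxΣy = 35464.8 − 35047 = 417.8
nΣx² − (Σx)² = 41548.8 − 40804 = 744.8; nΣy² − (Σy)² = 31086.8 − 30102.25 = 984.55
r = 417.8 / √(744.8 × 984.55) = 417.8 / 856.3252 ≈ 0.488

0.488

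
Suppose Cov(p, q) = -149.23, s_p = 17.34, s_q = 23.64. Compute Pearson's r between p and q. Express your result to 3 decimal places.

-0.364

r = Cov(p,q) / (s_p · s_q) = -149.23 / (17.34 × 23.64)
  = -149.23 / 409.9176 ≈ -0.364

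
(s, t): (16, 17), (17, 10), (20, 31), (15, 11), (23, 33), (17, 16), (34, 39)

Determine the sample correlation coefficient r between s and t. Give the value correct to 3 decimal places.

n = 7, Σs = 142, Σt = 157, Σs² = 3144, Σt² = 4337, Σst = 3584
nΣst − ΣsΣt = 25088 − 22294 = 2794
nΣs² − (Σs)² = 22008 − 20164 = 1844; nΣt² − (Σt)² = 30359 − 24649 = 5710
r = 2794 / √(1844 × 5710) = 2794 / 3244.8790 ≈ 0.861

0.861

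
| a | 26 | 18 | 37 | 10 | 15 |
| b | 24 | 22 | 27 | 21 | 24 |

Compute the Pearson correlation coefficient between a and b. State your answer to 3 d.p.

0.898

n = 5, Σa = 106, Σb = 118, Σa² = 2694, Σb² = 2806, Σab = 2589
nΣab − ΣaΣb = 12945 − 12508 = 437
nΣa² − (Σa)² = 13470 − 11236 = 2234; nΣb² − (Σb)² = 14030 − 13924 = 106
r = 437 / √(2234 × 106) = 437 / 486.6251 ≈ 0.898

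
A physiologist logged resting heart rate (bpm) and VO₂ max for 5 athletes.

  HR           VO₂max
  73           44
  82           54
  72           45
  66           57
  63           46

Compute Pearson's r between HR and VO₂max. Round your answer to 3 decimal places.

0.144

n = 5, Σx = 356, Σy = 246, Σx² = 25562, Σy² = 12242, Σxy = 17540
nΣxy − ΣxΣy = 87700 − 87576 = 124
nΣx² − (Σx)² = 127810 − 126736 = 1074; nΣy² − (Σy)² = 61210 − 60516 = 694
r = 124 / √(1074 × 694) = 124 / 863.3400 ≈ 0.144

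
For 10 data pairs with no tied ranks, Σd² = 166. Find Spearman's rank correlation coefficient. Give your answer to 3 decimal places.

-0.006

ρ = 1 − 6Σd² / [n(n²−1)] = 1 − 6×166 / (10×99)
  = 1 − 996/990 = 1 − 1.0061 ≈ -0.006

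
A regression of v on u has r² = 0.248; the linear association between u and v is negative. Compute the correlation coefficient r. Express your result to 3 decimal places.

-0.498

|r| = √0.248 = 0.498
The association is negative, so r = −0.498.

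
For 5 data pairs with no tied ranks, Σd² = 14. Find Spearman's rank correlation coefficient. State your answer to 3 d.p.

0.300

ρ = 1 − 6Σd² / [n(n²−1)] = 1 − 6×14 / (5×24)
  = 1 − 84/120 = 1 − 0.7000 ≈ 0.300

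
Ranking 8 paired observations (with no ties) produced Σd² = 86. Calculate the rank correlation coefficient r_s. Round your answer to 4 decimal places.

-0.0238

ρ = 1 − 6Σd² / [n(n²−1)] = 1 − 6×86 / (8×63)
  = 1 − 516/504 = 1 − 1.02381 ≈ -0.0238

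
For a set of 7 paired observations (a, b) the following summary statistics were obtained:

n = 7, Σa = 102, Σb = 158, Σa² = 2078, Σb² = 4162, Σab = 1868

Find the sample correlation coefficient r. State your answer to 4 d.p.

-0.7315

r = (nΣab − ΣaΣb) / √[(nΣa² − (Σa)²)(nΣb² − (Σb)²)]
Numerator: 7×1868 − 102×158 = -3040
Denominator: √[(14546 − 10404)(29134 − 24964)] = √[4142 × 4170] = 4155.9764
r = -3040 / 4155.9764 ≈ -0.7315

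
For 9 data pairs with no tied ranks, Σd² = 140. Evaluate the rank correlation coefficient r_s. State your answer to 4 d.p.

ρ = 1 − 6Σd² / [n(n²−1)] = 1 − 6×140 / (9×80)
  = 1 − 840/720 = 1 − 1.16667 ≈ -0.1667

-0.1667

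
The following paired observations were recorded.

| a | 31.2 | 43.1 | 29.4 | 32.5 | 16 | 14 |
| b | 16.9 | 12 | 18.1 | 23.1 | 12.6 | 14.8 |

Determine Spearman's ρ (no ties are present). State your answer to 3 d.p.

0.029

Rank a: 4, 6, 3, 5, 2, 1
Rank b: 4, 1, 5, 6, 2, 3
d = rank(a) − rank(b): 0, 5, -2, -1, 0, -2; Σd² = 34
ρ = 1 − 6Σd² / [n(n²−1)] = 1 − 6×34 / (6×35) = 1 − 204/210 ≈ 0.029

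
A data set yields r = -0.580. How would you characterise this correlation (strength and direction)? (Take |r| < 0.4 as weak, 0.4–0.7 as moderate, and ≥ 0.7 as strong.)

moderate negative

r = -0.580 < 0 so the relationship is negative.
|r| = 0.580, which falls in the moderate range.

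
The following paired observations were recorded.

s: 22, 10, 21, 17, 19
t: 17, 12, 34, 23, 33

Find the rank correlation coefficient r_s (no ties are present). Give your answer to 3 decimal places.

0.400

Rank s: 5, 1, 4, 2, 3
Rank t: 2, 1, 5, 3, 4
d = rank(s) − rank(t): 3, 0, -1, -1, -1; Σd² = 12
ρ = 1 − 6Σd² / [n(n²−1)] = 1 − 6×12 / (5×24) = 1 − 72/120 ≈ 0.400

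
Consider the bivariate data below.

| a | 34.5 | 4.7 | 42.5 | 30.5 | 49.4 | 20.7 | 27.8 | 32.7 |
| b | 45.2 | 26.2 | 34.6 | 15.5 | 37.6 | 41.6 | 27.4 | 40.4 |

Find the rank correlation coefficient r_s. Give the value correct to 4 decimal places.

Rank a: 6, 1, 7, 4, 8, 2, 3, 5
Rank b: 8, 2, 4, 1, 5, 7, 3, 6
d = rank(a) − rank(b): -2, -1, 3, 3, 3, -5, 0, -1; Σd² = 58
ρ = 1 − 6Σd² / [n(n²−1)] = 1 − 6×58 / (8×63) = 1 − 348/504 ≈ 0.3095

0.3095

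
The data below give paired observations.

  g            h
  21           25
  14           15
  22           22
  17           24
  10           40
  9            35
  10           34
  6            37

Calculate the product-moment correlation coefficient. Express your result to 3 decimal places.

-0.716

n = 8, Σg = 109, Σh = 232, Σg² = 1727, Σh² = 7260, Σgh = 2904
nΣgh − ΣgΣh = 23232 − 25288 = -2056
nΣg² − (Σg)² = 13816 − 11881 = 1935; nΣh² − (Σh)² = 58080 − 53824 = 4256
r = -2056 / √(1935 × 4256) = -2056 / 2869.7317 ≈ -0.716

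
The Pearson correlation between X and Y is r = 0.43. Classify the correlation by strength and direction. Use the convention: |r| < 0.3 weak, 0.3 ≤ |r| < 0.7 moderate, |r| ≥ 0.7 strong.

moderate positive

r = 0.43 > 0 so the relationship is positive.
|r| = 0.43, which falls in the moderate range.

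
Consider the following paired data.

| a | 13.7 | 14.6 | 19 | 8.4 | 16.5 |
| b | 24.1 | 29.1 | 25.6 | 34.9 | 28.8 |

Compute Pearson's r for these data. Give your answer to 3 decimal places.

-0.731

n = 5, Σa = 72.2, Σb = 142.5, Σa² = 1104.66, Σb² = 4130.43, Σab = 2009.79
nΣab − ΣaΣb = 10048.95 − 10288.5 = -239.55
nΣa² − (Σa)² = 5523.3 − 5212.84 = 310.46; nΣb² − (Σb)² = 20652.15 − 20306.25 = 345.9
r = -239.55 / √(310.46 × 345.9) = -239.55 / 327.7013 ≈ -0.731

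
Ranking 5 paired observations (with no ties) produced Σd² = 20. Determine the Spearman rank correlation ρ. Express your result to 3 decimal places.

ρ = 1 − 6Σd² / [n(n²−1)] = 1 − 6×20 / (5×24)
  = 1 − 120/120 = 1 − 1.0000 ≈ 0.000

0.000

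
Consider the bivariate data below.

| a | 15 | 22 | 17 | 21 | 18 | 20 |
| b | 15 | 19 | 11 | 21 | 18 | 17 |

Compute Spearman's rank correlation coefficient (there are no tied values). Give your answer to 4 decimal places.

Rank a: 1, 6, 2, 5, 3, 4
Rank b: 2, 5, 1, 6, 4, 3
d = rank(a) − rank(b): -1, 1, 1, -1, -1, 1; Σd² = 6
ρ = 1 − 6Σd² / [n(n²−1)] = 1 − 6×6 / (6×35) = 1 − 36/210 ≈ 0.8286

0.8286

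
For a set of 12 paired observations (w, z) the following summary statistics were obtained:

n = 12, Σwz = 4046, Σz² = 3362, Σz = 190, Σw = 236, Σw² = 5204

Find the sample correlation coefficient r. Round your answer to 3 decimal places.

r = (nΣwz − ΣwΣz) / √[(nΣw² − (Σw)²)(nΣz² − (Σz)²)]
Numerator: 12×4046 − 236×190 = 3712
Denominator: √[(62448 − 55696)(40344 − 36100)] = √[6752 × 4244] = 5353.0821
r = 3712 / 5353.0821 ≈ 0.693

0.693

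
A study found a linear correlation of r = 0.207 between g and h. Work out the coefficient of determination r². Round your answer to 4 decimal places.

r² = (0.207)² = 0.0428

0.0428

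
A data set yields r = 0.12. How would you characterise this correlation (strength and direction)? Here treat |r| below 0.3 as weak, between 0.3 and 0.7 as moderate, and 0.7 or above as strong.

weak positive

r = 0.12 > 0 so the relationship is positive.
|r| = 0.12, which falls in the weak range.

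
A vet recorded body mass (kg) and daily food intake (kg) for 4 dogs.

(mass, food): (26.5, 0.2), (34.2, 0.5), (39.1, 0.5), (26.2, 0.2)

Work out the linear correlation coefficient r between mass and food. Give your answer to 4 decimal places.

n = 4, Σx = 126, Σy = 1.4, Σx² = 4087.14, Σy² = 0.58, Σxy = 47.19
nΣxy − ΣxΣy = 188.76 − 176.4 = 12.36
nΣx² − (Σx)² = 16348.56 − 15876 = 472.56; nΣy² − (Σy)² = 2.32 − 1.96 = 0.36
r = 12.36 / √(472.56 × 0.36) = 12.36 / 13.0431 ≈ 0.9476

0.9476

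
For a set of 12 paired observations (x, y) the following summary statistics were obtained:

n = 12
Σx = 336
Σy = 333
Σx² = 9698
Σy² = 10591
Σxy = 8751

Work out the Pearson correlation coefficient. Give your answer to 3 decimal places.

r = (nΣxy − ΣxΣy) / √[(nΣx² − (Σx)²)(nΣy² − (Σy)²)]
Numerator: 12×8751 − 336×333 = -6876
Denominator: √[(116376 − 112896)(127092 − 110889)] = √[3480 × 16203] = 7509.0905
r = -6876 / 7509.0905 ≈ -0.916

-0.916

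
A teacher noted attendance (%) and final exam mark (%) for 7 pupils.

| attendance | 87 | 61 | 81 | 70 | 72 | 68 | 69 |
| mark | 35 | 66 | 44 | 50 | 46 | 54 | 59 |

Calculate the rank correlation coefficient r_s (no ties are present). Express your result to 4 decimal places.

Rank attendance: 7, 1, 6, 4, 5, 2, 3
Rank mark: 1, 7, 2, 4, 3, 5, 6
d = rank(attendance) − rank(mark): 6, -6, 4, 0, 2, -3, -3; Σd² = 110
ρ = 1 − 6Σd² / [n(n²−1)] = 1 − 6×110 / (7×48) = 1 − 660/336 ≈ -0.9643

-0.9643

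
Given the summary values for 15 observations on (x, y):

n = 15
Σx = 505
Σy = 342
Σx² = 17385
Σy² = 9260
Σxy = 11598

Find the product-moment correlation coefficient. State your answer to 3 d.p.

0.112

r = (nΣxy − ΣxΣy) / √[(nΣx² − (Σx)²)(nΣy² − (Σy)²)]
Numerator: 15×11598 − 505×342 = 1260
Denominator: √[(260775 − 255025)(138900 − 116964)] = √[5750 × 21936] = 11230.8504
r = 1260 / 11230.8504 ≈ 0.112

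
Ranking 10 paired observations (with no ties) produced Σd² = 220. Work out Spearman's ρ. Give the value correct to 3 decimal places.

ρ = 1 − 6Σd² / [n(n²−1)] = 1 − 6×220 / (10×99)
  = 1 − 1320/990 = 1 − 1.3333 ≈ -0.333

-0.333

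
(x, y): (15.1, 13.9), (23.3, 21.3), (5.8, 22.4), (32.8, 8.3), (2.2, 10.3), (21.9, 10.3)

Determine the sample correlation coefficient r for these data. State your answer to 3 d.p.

n = 6, Σx = 101.1, Σy = 86.5, Σx² = 2364.83, Σy² = 1429.73, Σxy = 1356.57
nΣxy − ΣxΣy = 8139.42 − 8745.15 = -605.73
nΣx² − (Σx)² = 14188.98 − 10221.21 = 3967.77; nΣy² − (Σy)² = 8578.38 − 7482.25 = 1096.13
r = -605.73 / √(3967.77 × 1096.13) = -605.73 / 2085.4716 ≈ -0.290

-0.290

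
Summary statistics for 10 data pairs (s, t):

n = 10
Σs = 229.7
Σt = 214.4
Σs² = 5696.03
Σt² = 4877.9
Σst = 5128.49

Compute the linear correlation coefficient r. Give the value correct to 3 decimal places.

0.593

r = (nΣst − ΣsΣt) / √[(nΣs² − (Σs)²)(nΣt² − (Σt)²)]
Numerator: 10×5128.49 − 229.7×214.4 = 2037.22
Denominator: √[(56960.3 − 52762.09)(48779 − 45967.36)] = √[4198.21 × 2811.64] = 3435.6739
r = 2037.22 / 3435.6739 ≈ 0.593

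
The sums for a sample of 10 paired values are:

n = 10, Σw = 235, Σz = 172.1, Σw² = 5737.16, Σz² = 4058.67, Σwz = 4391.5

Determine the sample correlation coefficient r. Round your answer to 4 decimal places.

r = (nΣwz − ΣwΣz) / √[(nΣw² − (Σw)²)(nΣz² − (Σz)²)]
Numerator: 10×4391.5 − 235×172.1 = 3471.5
Denominator: √[(57371.6 − 55225)(40586.7 − 29618.41)] = √[2146.6 × 10968.29] = 4852.2707
r = 3471.5 / 4852.2707 ≈ 0.7154

0.7154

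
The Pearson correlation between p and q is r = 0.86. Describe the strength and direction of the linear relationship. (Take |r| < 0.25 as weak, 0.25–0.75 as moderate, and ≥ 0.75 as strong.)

r = 0.86 > 0 so the relationship is positive.
|r| = 0.86, which falls in the strong range.

strong positive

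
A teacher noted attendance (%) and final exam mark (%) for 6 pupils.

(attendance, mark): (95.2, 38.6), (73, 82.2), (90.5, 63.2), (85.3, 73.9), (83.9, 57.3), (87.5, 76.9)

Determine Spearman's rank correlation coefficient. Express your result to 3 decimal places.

-0.600

Rank attendance: 6, 1, 5, 3, 2, 4
Rank mark: 1, 6, 3, 4, 2, 5
d = rank(attendance) − rank(mark): 5, -5, 2, -1, 0, -1; Σd² = 56
ρ = 1 − 6Σd² / [n(n²−1)] = 1 − 6×56 / (6×35) = 1 − 336/210 ≈ -0.600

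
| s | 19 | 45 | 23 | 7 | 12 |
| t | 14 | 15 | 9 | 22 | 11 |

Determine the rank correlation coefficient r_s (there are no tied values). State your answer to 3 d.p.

-0.300

Rank s: 3, 5, 4, 1, 2
Rank t: 3, 4, 1, 5, 2
d = rank(s) − rank(t): 0, 1, 3, -4, 0; Σd² = 26
ρ = 1 − 6Σd² / [n(n²−1)] = 1 − 6×26 / (5×24) = 1 − 156/120 ≈ -0.300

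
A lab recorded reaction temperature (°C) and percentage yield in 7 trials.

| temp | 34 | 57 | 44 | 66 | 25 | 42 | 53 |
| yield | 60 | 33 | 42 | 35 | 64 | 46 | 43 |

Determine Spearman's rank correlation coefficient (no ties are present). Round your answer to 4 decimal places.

-0.9286

Rank temp: 2, 6, 4, 7, 1, 3, 5
Rank yield: 6, 1, 3, 2, 7, 5, 4
d = rank(temp) − rank(yield): -4, 5, 1, 5, -6, -2, 1; Σd² = 108
ρ = 1 − 6Σd² / [n(n²−1)] = 1 − 6×108 / (7×48) = 1 − 648/336 ≈ -0.9286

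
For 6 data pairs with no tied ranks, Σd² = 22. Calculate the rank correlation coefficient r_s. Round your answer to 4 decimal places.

0.3714

ρ = 1 − 6Σd² / [n(n²−1)] = 1 − 6×22 / (6×35)
  = 1 − 132/210 = 1 − 0.62857 ≈ 0.3714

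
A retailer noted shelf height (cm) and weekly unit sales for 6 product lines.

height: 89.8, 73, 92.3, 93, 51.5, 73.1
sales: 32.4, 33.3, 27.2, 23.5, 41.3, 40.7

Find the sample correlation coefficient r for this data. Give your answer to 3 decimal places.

n = 6, Σx = 472.7, Σy = 198.4, Σx² = 38557.19, Σy² = 6812.92, Σxy = 15138.6
nΣxy − ΣxΣy = 90831.6 − 93783.68 = -2952.08
nΣx² − (Σx)² = 231343.14 − 223445.29 = 7897.85; nΣy² − (Σy)² = 40877.52 − 39362.56 = 1514.96
r = -2952.08 / √(7897.85 × 1514.96) = -2952.08 / 3459.0355 ≈ -0.853

-0.853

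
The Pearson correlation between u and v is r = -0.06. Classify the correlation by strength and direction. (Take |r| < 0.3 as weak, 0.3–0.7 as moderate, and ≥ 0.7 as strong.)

r = -0.06 < 0 so the relationship is negative.
|r| = 0.06, which falls in the weak range.

weak negative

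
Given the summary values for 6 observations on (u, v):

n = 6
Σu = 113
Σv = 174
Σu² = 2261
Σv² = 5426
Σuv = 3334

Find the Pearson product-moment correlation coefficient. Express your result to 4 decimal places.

r = (nΣuv − ΣuΣv) / √[(nΣu² − (Σu)²)(nΣv² − (Σv)²)]
Numerator: 6×3334 − 113×174 = 342
Denominator: √[(13566 − 12769)(32556 − 30276)] = √[797 × 2280] = 1348.0208
r = 342 / 1348.0208 ≈ 0.2537

0.2537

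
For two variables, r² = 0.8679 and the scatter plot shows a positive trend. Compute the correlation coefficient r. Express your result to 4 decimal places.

0.9316

|r| = √0.8679 = 0.9316
The association is positive, so r = 0.9316.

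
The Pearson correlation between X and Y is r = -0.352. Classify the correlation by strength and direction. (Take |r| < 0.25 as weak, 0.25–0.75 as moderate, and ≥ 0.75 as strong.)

r = -0.352 < 0 so the relationship is negative.
|r| = 0.352, which falls in the moderate range.

moderate negative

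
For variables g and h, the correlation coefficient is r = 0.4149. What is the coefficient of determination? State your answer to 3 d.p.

0.172

r² = (0.4149)² = 0.172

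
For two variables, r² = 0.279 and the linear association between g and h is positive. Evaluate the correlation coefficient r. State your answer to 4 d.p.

0.5282

|r| = √0.279 = 0.5282
The association is positive, so r = 0.5282.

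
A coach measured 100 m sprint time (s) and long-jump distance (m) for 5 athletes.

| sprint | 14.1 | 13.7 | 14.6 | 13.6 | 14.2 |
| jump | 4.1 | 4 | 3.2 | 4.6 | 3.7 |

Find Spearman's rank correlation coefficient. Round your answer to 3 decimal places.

-0.900

Rank sprint: 3, 2, 5, 1, 4
Rank jump: 4, 3, 1, 5, 2
d = rank(sprint) − rank(jump): -1, -1, 4, -4, 2; Σd² = 38
ρ = 1 − 6Σd² / [n(n²−1)] = 1 − 6×38 / (5×24) = 1 − 228/120 ≈ -0.900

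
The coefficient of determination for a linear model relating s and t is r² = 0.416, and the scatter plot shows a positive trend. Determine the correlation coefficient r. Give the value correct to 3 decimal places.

0.645

|r| = √0.416 = 0.645
The association is positive, so r = 0.645.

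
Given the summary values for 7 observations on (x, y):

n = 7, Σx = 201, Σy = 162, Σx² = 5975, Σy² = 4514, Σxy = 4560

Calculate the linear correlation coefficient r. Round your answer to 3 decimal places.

r = (nΣxy − ΣxΣy) / √[(nΣx² − (Σx)²)(nΣy² − (Σy)²)]
Numerator: 7×4560 − 201×162 = -642
Denominator: √[(41825 − 40401)(31598 − 26244)] = √[1424 × 5354] = 2761.1766
r = -642 / 2761.1766 ≈ -0.233

-0.233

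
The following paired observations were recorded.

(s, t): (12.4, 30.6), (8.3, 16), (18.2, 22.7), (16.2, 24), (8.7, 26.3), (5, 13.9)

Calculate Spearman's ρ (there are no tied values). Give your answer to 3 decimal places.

Rank s: 4, 2, 6, 5, 3, 1
Rank t: 6, 2, 3, 4, 5, 1
d = rank(s) − rank(t): -2, 0, 3, 1, -2, 0; Σd² = 18
ρ = 1 − 6Σd² / [n(n²−1)] = 1 − 6×18 / (6×35) = 1 − 108/210 ≈ 0.486

0.486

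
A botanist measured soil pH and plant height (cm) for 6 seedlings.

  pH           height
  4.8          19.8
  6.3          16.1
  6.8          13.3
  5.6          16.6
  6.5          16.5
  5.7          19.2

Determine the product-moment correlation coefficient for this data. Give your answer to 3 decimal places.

-0.861

n = 6, Σx = 35.7, Σy = 101.5, Σx² = 215.07, Σy² = 1744.59, Σxy = 596.56
nΣxy − ΣxΣy = 3579.36 − 3623.55 = -44.19
nΣx² − (Σx)² = 1290.42 − 1274.49 = 15.93; nΣy² − (Σy)² = 10467.54 − 10302.25 = 165.29
r = -44.19 / √(15.93 × 165.29) = -44.19 / 51.3134 ≈ -0.861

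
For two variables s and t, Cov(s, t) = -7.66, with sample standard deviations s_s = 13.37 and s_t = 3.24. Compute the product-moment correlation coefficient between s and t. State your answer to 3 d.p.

r = Cov(s,t) / (s_s · s_t) = -7.66 / (13.37 × 3.24)
  = -7.66 / 43.3188 ≈ -0.177

-0.177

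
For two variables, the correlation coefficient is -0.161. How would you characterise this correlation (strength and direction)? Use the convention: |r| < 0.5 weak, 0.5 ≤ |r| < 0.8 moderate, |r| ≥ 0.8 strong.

r = -0.161 < 0 so the relationship is negative.
|r| = 0.161, which falls in the weak range.

weak negative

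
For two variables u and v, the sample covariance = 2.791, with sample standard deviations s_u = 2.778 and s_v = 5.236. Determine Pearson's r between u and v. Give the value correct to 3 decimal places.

r = Cov(u,v) / (s_u · s_v) = 2.791 / (2.778 × 5.236)
  = 2.791 / 14.5456 ≈ 0.192

0.192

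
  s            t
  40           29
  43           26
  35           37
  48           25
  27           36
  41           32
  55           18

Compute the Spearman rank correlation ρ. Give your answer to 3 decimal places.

-0.929

Rank s: 3, 5, 2, 6, 1, 4, 7
Rank t: 4, 3, 7, 2, 6, 5, 1
d = rank(s) − rank(t): -1, 2, -5, 4, -5, -1, 6; Σd² = 108
ρ = 1 − 6Σd² / [n(n²−1)] = 1 − 6×108 / (7×48) = 1 − 648/336 ≈ -0.929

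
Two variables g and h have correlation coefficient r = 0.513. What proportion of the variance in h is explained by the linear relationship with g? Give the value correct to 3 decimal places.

0.263

r² = (0.513)² = 0.263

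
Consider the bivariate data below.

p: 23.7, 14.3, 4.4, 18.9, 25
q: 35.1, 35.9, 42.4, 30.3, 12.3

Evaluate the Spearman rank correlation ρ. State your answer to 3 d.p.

Rank p: 4, 2, 1, 3, 5
Rank q: 3, 4, 5, 2, 1
d = rank(p) − rank(q): 1, -2, -4, 1, 4; Σd² = 38
ρ = 1 − 6Σd² / [n(n²−1)] = 1 − 6×38 / (5×24) = 1 − 228/120 ≈ -0.900

-0.900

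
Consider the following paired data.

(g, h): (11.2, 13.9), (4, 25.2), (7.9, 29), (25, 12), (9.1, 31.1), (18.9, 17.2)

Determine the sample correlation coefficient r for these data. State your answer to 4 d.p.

n = 6, Σg = 76.1, Σh = 128.4, Σg² = 1268.87, Σh² = 3076.3, Σgh = 1393.67
nΣgh − ΣgΣh = 8362.02 − 9771.24 = -1409.22
nΣg² − (Σg)² = 7613.22 − 5791.21 = 1822.01; nΣh² − (Σh)² = 18457.8 − 16486.56 = 1971.24
r = -1409.22 / √(1822.01 × 1971.24) = -1409.22 / 1895.1567 ≈ -0.7436

-0.7436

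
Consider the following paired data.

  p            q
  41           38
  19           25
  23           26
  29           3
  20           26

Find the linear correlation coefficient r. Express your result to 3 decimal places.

n = 5, Σp = 132, Σq = 118, Σp² = 3812, Σq² = 3430, Σpq = 3238
nΣpq − ΣpΣq = 16190 − 15576 = 614
nΣp² − (Σp)² = 19060 − 17424 = 1636; nΣq² − (Σq)² = 17150 − 13924 = 3226
r = 614 / √(1636 × 3226) = 614 / 2297.3324 ≈ 0.267

0.267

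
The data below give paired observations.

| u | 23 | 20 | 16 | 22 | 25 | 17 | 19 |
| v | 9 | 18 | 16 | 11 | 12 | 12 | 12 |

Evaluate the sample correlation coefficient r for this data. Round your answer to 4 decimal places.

-0.4781

n = 7, Σu = 142, Σv = 90, Σu² = 2944, Σv² = 1214, Σuv = 1797
nΣuv − ΣuΣv = 12579 − 12780 = -201
nΣu² − (Σu)² = 20608 − 20164 = 444; nΣv² − (Σv)² = 8498 − 8100 = 398
r = -201 / √(444 × 398) = -201 / 420.3713 ≈ -0.4781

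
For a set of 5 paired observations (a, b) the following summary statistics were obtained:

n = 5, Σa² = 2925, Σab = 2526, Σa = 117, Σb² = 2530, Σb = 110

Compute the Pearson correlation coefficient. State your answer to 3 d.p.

-0.334

r = (nΣab − ΣaΣb) / √[(nΣa² − (Σa)²)(nΣb² − (Σb)²)]
Numerator: 5×2526 − 117×110 = -240
Denominator: √[(14625 − 13689)(12650 − 12100)] = √[936 × 550] = 717.4956
r = -240 / 717.4956 ≈ -0.334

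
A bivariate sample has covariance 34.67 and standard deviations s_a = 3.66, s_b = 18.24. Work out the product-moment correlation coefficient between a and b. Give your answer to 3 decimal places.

0.519

r = Cov(a,b) / (s_a · s_b) = 34.67 / (3.66 × 18.24)
  = 34.67 / 66.7584 ≈ 0.519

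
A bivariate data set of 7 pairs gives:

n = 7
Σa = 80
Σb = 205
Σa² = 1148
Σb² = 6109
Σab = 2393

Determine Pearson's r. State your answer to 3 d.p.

0.319

r = (nΣab − ΣaΣb) / √[(nΣa² − (Σa)²)(nΣb² − (Σb)²)]
Numerator: 7×2393 − 80×205 = 351
Denominator: √[(8036 − 6400)(42763 − 42025)] = √[1636 × 738] = 1098.8030
r = 351 / 1098.8030 ≈ 0.319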